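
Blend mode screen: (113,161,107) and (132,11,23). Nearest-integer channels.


Screen: C = 255 - (255-A)×(255-B)/255, rounded to nearest integer
R: 255 - (255-113)×(255-132)/255 = 255 - 17466/255 ≈ 255 - 68.494 = 186.506 → 187
G: 255 - (255-161)×(255-11)/255 = 255 - 22936/255 ≈ 255 - 89.945 = 165.055 → 165
B: 255 - (255-107)×(255-23)/255 = 255 - 34336/255 ≈ 255 - 134.651 = 120.349 → 120
= RGB(187, 165, 120)


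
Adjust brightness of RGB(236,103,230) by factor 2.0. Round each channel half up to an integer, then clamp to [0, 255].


Multiply each channel by 2.0, round half up, clamp to [0, 255]
R: 236×2.0 = 472 → clamp → 255
G: 103×2.0 = 206
B: 230×2.0 = 460 → clamp → 255
= RGB(255, 206, 255)


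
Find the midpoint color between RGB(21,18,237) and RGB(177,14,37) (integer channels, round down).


Midpoint: each channel = ⌊(C₁+C₂)/2⌋
R: ⌊(21+177)/2⌋ = 99
G: ⌊(18+14)/2⌋ = 16
B: ⌊(237+37)/2⌋ = 137
= RGB(99, 16, 137)


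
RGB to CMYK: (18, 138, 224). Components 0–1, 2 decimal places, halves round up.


R'=18/255≈0.0706, G'=138/255≈0.5412, B'=224/255≈0.8784
K = 1 - max(R',G',B') = 1 - 224/255 = 31/255 = 0.12156… → 0.12
(1-R'-K)/(1-K) simplifies to (max-R)/max with max = 224:
C = (224-18)/224 = 206/224 = 0.91964… → 0.92
M = (224-138)/224 = 86/224 = 0.38392… → 0.38
Y = (224-224)/224 = 0/224 = 0 → 0.00
= CMYK(0.92, 0.38, 0.00, 0.12)


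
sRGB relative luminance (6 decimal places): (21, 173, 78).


Linearize each channel (sRGB transfer function): c = v/255; c_lin = c/12.92 if c ≤ 0.04045, else ((c+0.055)/1.055)^2.4
  R: 21/255 ≈ 0.082353 > 0.04045 → ((0.082353+0.055)/1.055)^2.4 ≈ 0.007499
  G: 173/255 ≈ 0.678431 > 0.04045 → ((0.678431+0.055)/1.055)^2.4 ≈ 0.417885
  B: 78/255 ≈ 0.305882 > 0.04045 → ((0.305882+0.055)/1.055)^2.4 ≈ 0.076185
R_lin = 0.007499, G_lin = 0.417885, B_lin = 0.076185
L = 0.2126×R + 0.7152×G + 0.0722×B
L = 0.2126×0.007499 + 0.7152×0.417885 + 0.0722×0.076185
L ≈ 0.305966


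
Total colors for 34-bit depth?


Colors = 2^bits = 2^34
= 17,179,869,184 colors


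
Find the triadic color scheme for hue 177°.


Triadic: equally spaced at 120° intervals
H1 = 177°
H2 = (177 + 120) mod 360 = 297°
H3 = (177 + 240) mod 360 = 57°
Triadic = 177°, 297°, 57°


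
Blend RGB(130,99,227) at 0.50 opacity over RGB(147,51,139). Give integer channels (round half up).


C = α×F + (1-α)×B, with 1-α = 0.50
R: 0.50×130 + 0.50×147 = 65.00 + 73.50 = 138.50 → 139
G: 0.50×99 + 0.50×51 = 49.50 + 25.50 = 75.00 → 75
B: 0.50×227 + 0.50×139 = 113.50 + 69.50 = 183.00 → 183
= RGB(139, 75, 183)


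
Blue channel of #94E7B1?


Color: #94E7B1
R = 94 = 148
G = E7 = 231
B = B1 = 177
Blue = 177


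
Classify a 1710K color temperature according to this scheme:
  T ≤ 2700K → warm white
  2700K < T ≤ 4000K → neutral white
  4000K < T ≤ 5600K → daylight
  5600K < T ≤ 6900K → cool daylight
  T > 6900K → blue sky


Temperature: 1710K
1710K ≤ 2700K → warm white
Classification: warm white


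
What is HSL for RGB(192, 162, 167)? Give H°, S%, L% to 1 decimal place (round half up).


Normalize: R'=192/255≈0.7529, G'=162/255≈0.6353, B'=167/255≈0.6549
Max=192/255, Min=162/255, Δ=Max-Min=30/255
L = (Max+Min)/2 = (192+162)/510 = 354/510 = 0.69411… → L = 69.4%
L > 0.5 → S = Δ/(2-Max-Min) = 30/(510-192-162) = 30/156 = 0.19230… → S = 19.2%
(the 1/255 factors cancel in S and H, so raw channel differences can be used)
Max is R' → H = 60 × (((G-B)/Δ) mod 6) = 60 × (((162-167)/30) mod 6)
  (-5)/30 = -0.1666…; negative, so add 6 → 5.8333…
  H = 60 × 5.8333… = 350° → H = 350.0°
= HSL(350.0°, 19.2%, 69.4%)


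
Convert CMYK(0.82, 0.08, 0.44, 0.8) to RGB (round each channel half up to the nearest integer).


R = 255 × (1-C) × (1-K) = 255 × 0.18 × 0.20 = 9.18 → 9
G = 255 × (1-M) × (1-K) = 255 × 0.92 × 0.20 = 46.92 → 47
B = 255 × (1-Y) × (1-K) = 255 × 0.56 × 0.20 = 28.56 → 29
= RGB(9, 47, 29)


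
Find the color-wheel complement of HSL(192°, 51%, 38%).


Complement = opposite side of color wheel = hue + 180°
H' = (192 + 180) mod 360 = 12°
S and L unchanged.
= HSL(12°, 51%, 38%)


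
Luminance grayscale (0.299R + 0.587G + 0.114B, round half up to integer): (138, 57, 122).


Gray = 0.299×R + 0.587×G + 0.114×B
Gray = 0.299×138 + 0.587×57 + 0.114×122
Gray = 41.262 + 33.459 + 13.908
Gray = 88.629 → round half up → 89
Gray = 89


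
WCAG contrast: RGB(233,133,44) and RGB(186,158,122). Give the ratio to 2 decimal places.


Linearize each sRGB channel c=v/255: c/12.92 if c ≤ 0.04045 else ((c+0.055)/1.055)^2.4
L = 0.2126×R_lin + 0.7152×G_lin + 0.0722×B_lin
Color 1 (233,133,44):
  R=233: 233/255≈0.9137 > 0.04045 → ((0.9137+0.055)/1.055)^2.4 ≈ 0.81485
  G=133: 133/255≈0.5216 > 0.04045 → ((0.5216+0.055)/1.055)^2.4 ≈ 0.23455
  B=44: 44/255≈0.1725 > 0.04045 → ((0.1725+0.055)/1.055)^2.4 ≈ 0.02519
  L1 = 0.2126×0.81485 + 0.7152×0.23455 + 0.0722×0.02519 ≈ 0.34281
Color 2 (186,158,122):
  R=186: 186/255≈0.7294 > 0.04045 → ((0.7294+0.055)/1.055)^2.4 ≈ 0.49102
  G=158: 158/255≈0.6196 > 0.04045 → ((0.6196+0.055)/1.055)^2.4 ≈ 0.34191
  B=122: 122/255≈0.4784 > 0.04045 → ((0.4784+0.055)/1.055)^2.4 ≈ 0.19462
  L2 = 0.2126×0.49102 + 0.7152×0.34191 + 0.0722×0.19462 ≈ 0.36298
Lighter = 0.36298, Darker = 0.34281
Ratio = (L_lighter + 0.05) / (L_darker + 0.05)
Ratio = (0.36298 + 0.05) / (0.34281 + 0.05) = 0.41298 / 0.39281 ≈ 1.0514
Ratio ≈ 1.05:1


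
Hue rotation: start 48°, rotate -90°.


New hue = (H + rotation) mod 360
New hue = (48 -90) mod 360
= -42 mod 360
= 318°


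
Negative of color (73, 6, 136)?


Invert: (255-R, 255-G, 255-B)
R: 255-73 = 182
G: 255-6 = 249
B: 255-136 = 119
= RGB(182, 249, 119)


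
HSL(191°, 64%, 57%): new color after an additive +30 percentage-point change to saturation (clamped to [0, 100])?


Original S = 64%
Adjustment = +30 percentage points
New S = 64 + (30) = 94
Clamp to [0, 100] → 94
= HSL(191°, 94%, 57%)


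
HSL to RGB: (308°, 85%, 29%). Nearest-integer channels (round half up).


H=308°, S=0.85, L=0.29
C = (1-|2L-1|)×S = (1-|-0.42|)×0.85 = 0.493
H' = H/60 = 308/60 ≈ 5.1333; X = C×(1-|H' mod 2 - 1|) ≈ 0.4273
m = L - C/2 = 0.29 - 0.2465 = 0.0435
Sector ⌊H'⌋ = 5 → (R',G',B') = (0.493, 0.0, ≈0.4273)
RGB = ((R'+m)×255, (G'+m)×255, (B'+m)×255) = (136.8075, 11.0925, 120.0455)
Round half up → RGB(137, 11, 120)


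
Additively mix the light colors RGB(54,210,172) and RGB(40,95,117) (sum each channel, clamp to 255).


Additive: each channel = min(255, C₁+C₂)
R: 54+40 = 94 → 94
G: 210+95 = 305 → 255
B: 172+117 = 289 → 255
= RGB(94, 255, 255)


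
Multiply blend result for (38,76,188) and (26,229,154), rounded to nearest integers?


Multiply: C = A×B/255, rounded to nearest integer
R: 38×26/255 = 988/255 ≈ 3.875 → 4
G: 76×229/255 = 17404/255 ≈ 68.251 → 68
B: 188×154/255 = 28952/255 ≈ 113.537 → 114
= RGB(4, 68, 114)


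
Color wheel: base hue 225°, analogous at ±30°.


Base hue: 225°
Left analog: (225 - 30) mod 360 = 195°
Right analog: (225 + 30) mod 360 = 255°
Analogous hues = 195° and 255°


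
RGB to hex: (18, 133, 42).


R = 18 → 12 (hex)
G = 133 → 85 (hex)
B = 42 → 2A (hex)
Hex = #12852A


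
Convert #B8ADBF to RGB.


B8 → 184 (R)
AD → 173 (G)
BF → 191 (B)
= RGB(184, 173, 191)


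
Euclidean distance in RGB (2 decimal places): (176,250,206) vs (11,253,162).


d = √[(R₁-R₂)² + (G₁-G₂)² + (B₁-B₂)²]
d = √[(176-11)² + (250-253)² + (206-162)²]
d = √[27225 + 9 + 1936]
d = √29170
d ≈ 170.79


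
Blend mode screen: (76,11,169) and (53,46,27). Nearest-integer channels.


Screen: C = 255 - (255-A)×(255-B)/255, rounded to nearest integer
R: 255 - (255-76)×(255-53)/255 = 255 - 36158/255 ≈ 255 - 141.796 = 113.204 → 113
G: 255 - (255-11)×(255-46)/255 = 255 - 50996/255 ≈ 255 - 199.984 = 55.016 → 55
B: 255 - (255-169)×(255-27)/255 = 255 - 19608/255 ≈ 255 - 76.894 = 178.106 → 178
= RGB(113, 55, 178)


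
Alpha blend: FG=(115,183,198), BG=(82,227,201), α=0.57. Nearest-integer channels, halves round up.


C = α×F + (1-α)×B, with 1-α = 0.43
R: 0.57×115 + 0.43×82 = 65.55 + 35.26 = 100.81 → 101
G: 0.57×183 + 0.43×227 = 104.31 + 97.61 = 201.92 → 202
B: 0.57×198 + 0.43×201 = 112.86 + 86.43 = 199.29 → 199
= RGB(101, 202, 199)


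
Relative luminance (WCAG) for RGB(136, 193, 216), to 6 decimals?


Linearize each channel (sRGB transfer function): c = v/255; c_lin = c/12.92 if c ≤ 0.04045, else ((c+0.055)/1.055)^2.4
  R: 136/255 ≈ 0.533333 > 0.04045 → ((0.533333+0.055)/1.055)^2.4 ≈ 0.246201
  G: 193/255 ≈ 0.756863 > 0.04045 → ((0.756863+0.055)/1.055)^2.4 ≈ 0.533276
  B: 216/255 ≈ 0.847059 > 0.04045 → ((0.847059+0.055)/1.055)^2.4 ≈ 0.686685
R_lin = 0.246201, G_lin = 0.533276, B_lin = 0.686685
L = 0.2126×R + 0.7152×G + 0.0722×B
L = 0.2126×0.246201 + 0.7152×0.533276 + 0.0722×0.686685
L ≈ 0.483320


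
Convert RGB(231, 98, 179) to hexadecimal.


R = 231 → E7 (hex)
G = 98 → 62 (hex)
B = 179 → B3 (hex)
Hex = #E762B3


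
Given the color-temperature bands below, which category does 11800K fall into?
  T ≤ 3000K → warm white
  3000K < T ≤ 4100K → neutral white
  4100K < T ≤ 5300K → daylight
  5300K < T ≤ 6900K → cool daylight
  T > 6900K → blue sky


Temperature: 11800K
11800K > 6900K → blue sky
Classification: blue sky


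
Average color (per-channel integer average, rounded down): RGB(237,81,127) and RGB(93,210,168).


Midpoint: each channel = ⌊(C₁+C₂)/2⌋
R: ⌊(237+93)/2⌋ = 165
G: ⌊(81+210)/2⌋ = 145
B: ⌊(127+168)/2⌋ = 147
= RGB(165, 145, 147)


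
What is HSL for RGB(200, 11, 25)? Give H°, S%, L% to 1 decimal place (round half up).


Normalize: R'=200/255≈0.7843, G'=11/255≈0.0431, B'=25/255≈0.0980
Max=200/255, Min=11/255, Δ=Max-Min=189/255
L = (Max+Min)/2 = (200+11)/510 = 211/510 = 0.41372… → L = 41.4%
L ≤ 0.5 → S = Δ/(Max+Min) = 189/(200+11) = 189/211 = 0.89573… → S = 89.6%
(the 1/255 factors cancel in S and H, so raw channel differences can be used)
Max is R' → H = 60 × (((G-B)/Δ) mod 6) = 60 × (((11-25)/189) mod 6)
  (-14)/189 = -0.0740…; negative, so add 6 → 5.9259…
  H = 60 × 5.9259… = 355.555…° → H = 355.6°
= HSL(355.6°, 89.6%, 41.4%)


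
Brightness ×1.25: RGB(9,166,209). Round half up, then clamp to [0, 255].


Multiply each channel by 1.25, round half up, clamp to [0, 255]
R: 9×1.25 = 11.25 → round → 11
G: 166×1.25 = 207.5 → round → 208
B: 209×1.25 = 261.25 → round → 261 → clamp → 255
= RGB(11, 208, 255)


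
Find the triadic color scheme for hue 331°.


Triadic: equally spaced at 120° intervals
H1 = 331°
H2 = (331 + 120) mod 360 = 91°
H3 = (331 + 240) mod 360 = 211°
Triadic = 331°, 91°, 211°


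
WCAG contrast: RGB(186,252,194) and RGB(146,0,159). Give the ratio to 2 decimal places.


Linearize each sRGB channel c=v/255: c/12.92 if c ≤ 0.04045 else ((c+0.055)/1.055)^2.4
L = 0.2126×R_lin + 0.7152×G_lin + 0.0722×B_lin
Color 1 (186,252,194):
  R=186: 186/255≈0.7294 > 0.04045 → ((0.7294+0.055)/1.055)^2.4 ≈ 0.49102
  G=252: 252/255≈0.9882 > 0.04045 → ((0.9882+0.055)/1.055)^2.4 ≈ 0.97345
  B=194: 194/255≈0.7608 > 0.04045 → ((0.7608+0.055)/1.055)^2.4 ≈ 0.53948
  L1 = 0.2126×0.49102 + 0.7152×0.97345 + 0.0722×0.53948 ≈ 0.83955
Color 2 (146,0,159):
  R=146: 146/255≈0.5725 > 0.04045 → ((0.5725+0.055)/1.055)^2.4 ≈ 0.28744
  G=0: 0/255≈0.0000 ≤ 0.04045 → 0.0000/12.92 ≈ 0.00000
  B=159: 159/255≈0.6235 > 0.04045 → ((0.6235+0.055)/1.055)^2.4 ≈ 0.34670
  L2 = 0.2126×0.28744 + 0.7152×0.00000 + 0.0722×0.34670 ≈ 0.08614
Lighter = 0.83955, Darker = 0.08614
Ratio = (L_lighter + 0.05) / (L_darker + 0.05)
Ratio = (0.83955 + 0.05) / (0.08614 + 0.05) = 0.88955 / 0.13614 ≈ 6.5340
Ratio ≈ 6.53:1


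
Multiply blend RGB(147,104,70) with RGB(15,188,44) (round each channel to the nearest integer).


Multiply: C = A×B/255, rounded to nearest integer
R: 147×15/255 = 2205/255 ≈ 8.647 → 9
G: 104×188/255 = 19552/255 ≈ 76.675 → 77
B: 70×44/255 = 3080/255 ≈ 12.078 → 12
= RGB(9, 77, 12)


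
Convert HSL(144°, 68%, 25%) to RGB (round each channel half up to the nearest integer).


H=144°, S=0.68, L=0.25
C = (1-|2L-1|)×S = (1-|-0.50|)×0.68 = 0.34
H' = H/60 = 144/60 ≈ 2.4000; X = C×(1-|H' mod 2 - 1|) = 0.136
m = L - C/2 = 0.25 - 0.17 = 0.08
Sector ⌊H'⌋ = 2 → (R',G',B') = (0.0, 0.34, 0.136)
RGB = ((R'+m)×255, (G'+m)×255, (B'+m)×255) = (20.4, 107.1, 55.08)
Round half up → RGB(20, 107, 55)


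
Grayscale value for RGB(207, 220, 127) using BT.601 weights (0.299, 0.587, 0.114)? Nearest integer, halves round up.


Gray = 0.299×R + 0.587×G + 0.114×B
Gray = 0.299×207 + 0.587×220 + 0.114×127
Gray = 61.893 + 129.140 + 14.478
Gray = 205.511 → round half up → 206
Gray = 206


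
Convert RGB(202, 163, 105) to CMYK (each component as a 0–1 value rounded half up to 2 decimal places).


R'=202/255≈0.7922, G'=163/255≈0.6392, B'=105/255≈0.4118
K = 1 - max(R',G',B') = 1 - 202/255 = 53/255 = 0.20784… → 0.21
(1-R'-K)/(1-K) simplifies to (max-R)/max with max = 202:
C = (202-202)/202 = 0/202 = 0 → 0.00
M = (202-163)/202 = 39/202 = 0.19306… → 0.19
Y = (202-105)/202 = 97/202 = 0.48019… → 0.48
= CMYK(0.00, 0.19, 0.48, 0.21)


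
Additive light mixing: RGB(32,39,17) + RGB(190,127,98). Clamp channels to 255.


Additive: each channel = min(255, C₁+C₂)
R: 32+190 = 222 → 222
G: 39+127 = 166 → 166
B: 17+98 = 115 → 115
= RGB(222, 166, 115)


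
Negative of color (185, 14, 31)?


Invert: (255-R, 255-G, 255-B)
R: 255-185 = 70
G: 255-14 = 241
B: 255-31 = 224
= RGB(70, 241, 224)


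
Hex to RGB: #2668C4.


26 → 38 (R)
68 → 104 (G)
C4 → 196 (B)
= RGB(38, 104, 196)


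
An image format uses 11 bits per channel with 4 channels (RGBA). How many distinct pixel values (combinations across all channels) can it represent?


Total bits = 11 bits/channel × 4 channels = 44 bits
Distinct pixel values = 2^44
= 17,592,186,044,416 pixel values


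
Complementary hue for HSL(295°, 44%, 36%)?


Complement = opposite side of color wheel = hue + 180°
H' = (295 + 180) mod 360 = 115°
S and L unchanged.
= HSL(115°, 44%, 36%)


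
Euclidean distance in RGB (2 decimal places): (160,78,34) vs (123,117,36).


d = √[(R₁-R₂)² + (G₁-G₂)² + (B₁-B₂)²]
d = √[(160-123)² + (78-117)² + (34-36)²]
d = √[1369 + 1521 + 4]
d = √2894
d ≈ 53.80


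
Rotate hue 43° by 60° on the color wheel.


New hue = (H + rotation) mod 360
New hue = (43 + 60) mod 360
= 103 mod 360
= 103°


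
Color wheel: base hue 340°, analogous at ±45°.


Base hue: 340°
Left analog: (340 - 45) mod 360 = 295°
Right analog: (340 + 45) mod 360 = 25°
Analogous hues = 295° and 25°


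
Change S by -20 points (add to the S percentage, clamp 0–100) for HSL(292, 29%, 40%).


Original S = 29%
Adjustment = -20 percentage points
New S = 29 + (-20) = 9
Clamp to [0, 100] → 9
= HSL(292°, 9%, 40%)


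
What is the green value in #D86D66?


Color: #D86D66
R = D8 = 216
G = 6D = 109
B = 66 = 102
Green = 109


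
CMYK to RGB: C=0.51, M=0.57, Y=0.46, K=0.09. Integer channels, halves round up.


R = 255 × (1-C) × (1-K) = 255 × 0.49 × 0.91 = 113.7045 → 114
G = 255 × (1-M) × (1-K) = 255 × 0.43 × 0.91 = 99.7815 → 100
B = 255 × (1-Y) × (1-K) = 255 × 0.54 × 0.91 = 125.307 → 125
= RGB(114, 100, 125)


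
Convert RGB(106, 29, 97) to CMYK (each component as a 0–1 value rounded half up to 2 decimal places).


R'=106/255≈0.4157, G'=29/255≈0.1137, B'=97/255≈0.3804
K = 1 - max(R',G',B') = 1 - 106/255 = 149/255 = 0.58431… → 0.58
(1-R'-K)/(1-K) simplifies to (max-R)/max with max = 106:
C = (106-106)/106 = 0/106 = 0 → 0.00
M = (106-29)/106 = 77/106 = 0.72641… → 0.73
Y = (106-97)/106 = 9/106 = 0.08490… → 0.08
= CMYK(0.00, 0.73, 0.08, 0.58)


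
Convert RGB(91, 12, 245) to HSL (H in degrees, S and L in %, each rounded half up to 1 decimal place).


Normalize: R'=91/255≈0.3569, G'=12/255≈0.0471, B'=245/255≈0.9608
Max=245/255, Min=12/255, Δ=Max-Min=233/255
L = (Max+Min)/2 = (245+12)/510 = 257/510 = 0.50392… → L = 50.4%
L > 0.5 → S = Δ/(2-Max-Min) = 233/(510-245-12) = 233/253 = 0.92094… → S = 92.1%
(the 1/255 factors cancel in S and H, so raw channel differences can be used)
Max is B' → H = 60 × ((R-G)/Δ + 4) = 60 × ((91-12)/233 + 4)
  79/233 + 4 = 0.3390… + 4 = 4.3390…
  H = 60 × 4.3390… = 260.343…° → H = 260.3°
= HSL(260.3°, 92.1%, 50.4%)


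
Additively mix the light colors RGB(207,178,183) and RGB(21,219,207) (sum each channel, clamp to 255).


Additive: each channel = min(255, C₁+C₂)
R: 207+21 = 228 → 228
G: 178+219 = 397 → 255
B: 183+207 = 390 → 255
= RGB(228, 255, 255)


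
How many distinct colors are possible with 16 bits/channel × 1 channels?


Total bits = 16 bits/channel × 1 channels = 16 bits
Distinct colors = 2^16
= 65,536 colors


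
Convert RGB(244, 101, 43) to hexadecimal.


R = 244 → F4 (hex)
G = 101 → 65 (hex)
B = 43 → 2B (hex)
Hex = #F4652B


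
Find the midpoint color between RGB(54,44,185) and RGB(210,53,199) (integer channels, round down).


Midpoint: each channel = ⌊(C₁+C₂)/2⌋
R: ⌊(54+210)/2⌋ = 132
G: ⌊(44+53)/2⌋ = 48
B: ⌊(185+199)/2⌋ = 192
= RGB(132, 48, 192)


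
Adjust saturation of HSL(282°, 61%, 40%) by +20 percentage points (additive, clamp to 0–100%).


Original S = 61%
Adjustment = +20 percentage points
New S = 61 + (20) = 81
Clamp to [0, 100] → 81
= HSL(282°, 81%, 40%)


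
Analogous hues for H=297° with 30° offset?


Base hue: 297°
Left analog: (297 - 30) mod 360 = 267°
Right analog: (297 + 30) mod 360 = 327°
Analogous hues = 267° and 327°


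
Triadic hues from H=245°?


Triadic: equally spaced at 120° intervals
H1 = 245°
H2 = (245 + 120) mod 360 = 5°
H3 = (245 + 240) mod 360 = 125°
Triadic = 245°, 5°, 125°


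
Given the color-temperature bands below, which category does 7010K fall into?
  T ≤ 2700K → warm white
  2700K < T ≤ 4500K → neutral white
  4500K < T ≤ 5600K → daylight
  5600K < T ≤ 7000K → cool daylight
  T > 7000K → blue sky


Temperature: 7010K
7010K > 7000K → blue sky
Classification: blue sky


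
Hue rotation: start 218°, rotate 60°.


New hue = (H + rotation) mod 360
New hue = (218 + 60) mod 360
= 278 mod 360
= 278°


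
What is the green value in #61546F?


Color: #61546F
R = 61 = 97
G = 54 = 84
B = 6F = 111
Green = 84


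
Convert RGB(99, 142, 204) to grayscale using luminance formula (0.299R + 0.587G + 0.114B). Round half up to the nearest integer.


Gray = 0.299×R + 0.587×G + 0.114×B
Gray = 0.299×99 + 0.587×142 + 0.114×204
Gray = 29.601 + 83.354 + 23.256
Gray = 136.211 → round half up → 136
Gray = 136


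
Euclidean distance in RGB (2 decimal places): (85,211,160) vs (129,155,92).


d = √[(R₁-R₂)² + (G₁-G₂)² + (B₁-B₂)²]
d = √[(85-129)² + (211-155)² + (160-92)²]
d = √[1936 + 3136 + 4624]
d = √9696
d ≈ 98.47


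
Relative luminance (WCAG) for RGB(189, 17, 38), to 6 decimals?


Linearize each channel (sRGB transfer function): c = v/255; c_lin = c/12.92 if c ≤ 0.04045, else ((c+0.055)/1.055)^2.4
  R: 189/255 ≈ 0.741176 > 0.04045 → ((0.741176+0.055)/1.055)^2.4 ≈ 0.508881
  G: 17/255 ≈ 0.066667 > 0.04045 → ((0.066667+0.055)/1.055)^2.4 ≈ 0.005605
  B: 38/255 ≈ 0.149020 > 0.04045 → ((0.149020+0.055)/1.055)^2.4 ≈ 0.019382
R_lin = 0.508881, G_lin = 0.005605, B_lin = 0.019382
L = 0.2126×R + 0.7152×G + 0.0722×B
L = 0.2126×0.508881 + 0.7152×0.005605 + 0.0722×0.019382
L ≈ 0.113597


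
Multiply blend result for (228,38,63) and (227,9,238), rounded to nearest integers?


Multiply: C = A×B/255, rounded to nearest integer
R: 228×227/255 = 51756/255 ≈ 202.965 → 203
G: 38×9/255 = 342/255 ≈ 1.341 → 1
B: 63×238/255 = 14994/255 ≈ 58.800 → 59
= RGB(203, 1, 59)


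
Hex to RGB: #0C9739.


0C → 12 (R)
97 → 151 (G)
39 → 57 (B)
= RGB(12, 151, 57)


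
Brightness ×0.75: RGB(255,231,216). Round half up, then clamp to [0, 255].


Multiply each channel by 0.75, round half up, clamp to [0, 255]
R: 255×0.75 = 191.25 → round → 191
G: 231×0.75 = 173.25 → round → 173
B: 216×0.75 = 162
= RGB(191, 173, 162)


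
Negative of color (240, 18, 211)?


Invert: (255-R, 255-G, 255-B)
R: 255-240 = 15
G: 255-18 = 237
B: 255-211 = 44
= RGB(15, 237, 44)


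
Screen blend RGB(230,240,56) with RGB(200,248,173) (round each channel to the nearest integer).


Screen: C = 255 - (255-A)×(255-B)/255, rounded to nearest integer
R: 255 - (255-230)×(255-200)/255 = 255 - 1375/255 ≈ 255 - 5.392 = 249.608 → 250
G: 255 - (255-240)×(255-248)/255 = 255 - 105/255 ≈ 255 - 0.412 = 254.588 → 255
B: 255 - (255-56)×(255-173)/255 = 255 - 16318/255 ≈ 255 - 63.992 = 191.008 → 191
= RGB(250, 255, 191)


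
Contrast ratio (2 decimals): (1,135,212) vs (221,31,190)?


Linearize each sRGB channel c=v/255: c/12.92 if c ≤ 0.04045 else ((c+0.055)/1.055)^2.4
L = 0.2126×R_lin + 0.7152×G_lin + 0.0722×B_lin
Color 1 (1,135,212):
  R=1: 1/255≈0.0039 ≤ 0.04045 → 0.0039/12.92 ≈ 0.00030
  G=135: 135/255≈0.5294 > 0.04045 → ((0.5294+0.055)/1.055)^2.4 ≈ 0.24228
  B=212: 212/255≈0.8314 > 0.04045 → ((0.8314+0.055)/1.055)^2.4 ≈ 0.65837
  L1 = 0.2126×0.00030 + 0.7152×0.24228 + 0.0722×0.65837 ≈ 0.22088
Color 2 (221,31,190):
  R=221: 221/255≈0.8667 > 0.04045 → ((0.8667+0.055)/1.055)^2.4 ≈ 0.72306
  G=31: 31/255≈0.1216 > 0.04045 → ((0.1216+0.055)/1.055)^2.4 ≈ 0.01370
  B=190: 190/255≈0.7451 > 0.04045 → ((0.7451+0.055)/1.055)^2.4 ≈ 0.51492
  L2 = 0.2126×0.72306 + 0.7152×0.01370 + 0.0722×0.51492 ≈ 0.20070
Lighter = 0.22088, Darker = 0.20070
Ratio = (L_lighter + 0.05) / (L_darker + 0.05)
Ratio = (0.22088 + 0.05) / (0.20070 + 0.05) = 0.27088 / 0.25070 ≈ 1.0805
Ratio ≈ 1.08:1


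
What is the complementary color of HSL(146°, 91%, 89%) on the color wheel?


Complement = opposite side of color wheel = hue + 180°
H' = (146 + 180) mod 360 = 326°
S and L unchanged.
= HSL(326°, 91%, 89%)


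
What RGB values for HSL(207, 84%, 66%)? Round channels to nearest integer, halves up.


H=207°, S=0.84, L=0.66
C = (1-|2L-1|)×S = (1-|0.32|)×0.84 = 0.5712
H' = H/60 = 207/60 ≈ 3.4500; X = C×(1-|H' mod 2 - 1|) = 0.31416
m = L - C/2 = 0.66 - 0.2856 = 0.3744
Sector ⌊H'⌋ = 3 → (R',G',B') = (0.0, 0.31416, 0.5712)
RGB = ((R'+m)×255, (G'+m)×255, (B'+m)×255) = (95.472, 175.5828, 241.128)
Round half up → RGB(95, 176, 241)


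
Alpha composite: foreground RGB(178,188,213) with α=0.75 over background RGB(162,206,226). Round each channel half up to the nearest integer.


C = α×F + (1-α)×B, with 1-α = 0.25
R: 0.75×178 + 0.25×162 = 133.50 + 40.50 = 174.00 → 174
G: 0.75×188 + 0.25×206 = 141.00 + 51.50 = 192.50 → 193
B: 0.75×213 + 0.25×226 = 159.75 + 56.50 = 216.25 → 216
= RGB(174, 193, 216)


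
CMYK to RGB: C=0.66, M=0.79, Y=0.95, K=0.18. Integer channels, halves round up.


R = 255 × (1-C) × (1-K) = 255 × 0.34 × 0.82 = 71.094 → 71
G = 255 × (1-M) × (1-K) = 255 × 0.21 × 0.82 = 43.911 → 44
B = 255 × (1-Y) × (1-K) = 255 × 0.05 × 0.82 = 10.455 → 10
= RGB(71, 44, 10)


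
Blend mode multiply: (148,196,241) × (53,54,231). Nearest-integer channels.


Multiply: C = A×B/255, rounded to nearest integer
R: 148×53/255 = 7844/255 ≈ 30.761 → 31
G: 196×54/255 = 10584/255 ≈ 41.506 → 42
B: 241×231/255 = 55671/255 ≈ 218.318 → 218
= RGB(31, 42, 218)


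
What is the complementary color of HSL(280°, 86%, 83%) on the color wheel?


Complement = opposite side of color wheel = hue + 180°
H' = (280 + 180) mod 360 = 100°
S and L unchanged.
= HSL(100°, 86%, 83%)


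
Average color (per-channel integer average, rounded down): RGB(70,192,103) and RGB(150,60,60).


Midpoint: each channel = ⌊(C₁+C₂)/2⌋
R: ⌊(70+150)/2⌋ = 110
G: ⌊(192+60)/2⌋ = 126
B: ⌊(103+60)/2⌋ = 81
= RGB(110, 126, 81)


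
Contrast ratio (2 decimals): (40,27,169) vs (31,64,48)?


Linearize each sRGB channel c=v/255: c/12.92 if c ≤ 0.04045 else ((c+0.055)/1.055)^2.4
L = 0.2126×R_lin + 0.7152×G_lin + 0.0722×B_lin
Color 1 (40,27,169):
  R=40: 40/255≈0.1569 > 0.04045 → ((0.1569+0.055)/1.055)^2.4 ≈ 0.02122
  G=27: 27/255≈0.1059 > 0.04045 → ((0.1059+0.055)/1.055)^2.4 ≈ 0.01096
  B=169: 169/255≈0.6627 > 0.04045 → ((0.6627+0.055)/1.055)^2.4 ≈ 0.39676
  L1 = 0.2126×0.02122 + 0.7152×0.01096 + 0.0722×0.39676 ≈ 0.04100
Color 2 (31,64,48):
  R=31: 31/255≈0.1216 > 0.04045 → ((0.1216+0.055)/1.055)^2.4 ≈ 0.01370
  G=64: 64/255≈0.2510 > 0.04045 → ((0.2510+0.055)/1.055)^2.4 ≈ 0.05127
  B=48: 48/255≈0.1882 > 0.04045 → ((0.1882+0.055)/1.055)^2.4 ≈ 0.02956
  L2 = 0.2126×0.01370 + 0.7152×0.05127 + 0.0722×0.02956 ≈ 0.04171
Lighter = 0.04171, Darker = 0.04100
Ratio = (L_lighter + 0.05) / (L_darker + 0.05)
Ratio = (0.04171 + 0.05) / (0.04100 + 0.05) = 0.09171 / 0.09100 ≈ 1.0079
Ratio ≈ 1.01:1


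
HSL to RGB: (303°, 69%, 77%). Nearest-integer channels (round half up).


H=303°, S=0.69, L=0.77
C = (1-|2L-1|)×S = (1-|0.54|)×0.69 = 0.3174
H' = H/60 = 303/60 ≈ 5.0500; X = C×(1-|H' mod 2 - 1|) = 0.30153
m = L - C/2 = 0.77 - 0.1587 = 0.6113
Sector ⌊H'⌋ = 5 → (R',G',B') = (0.3174, 0.0, 0.30153)
RGB = ((R'+m)×255, (G'+m)×255, (B'+m)×255) = (236.8185, 155.8815, 232.77165)
Round half up → RGB(237, 156, 233)


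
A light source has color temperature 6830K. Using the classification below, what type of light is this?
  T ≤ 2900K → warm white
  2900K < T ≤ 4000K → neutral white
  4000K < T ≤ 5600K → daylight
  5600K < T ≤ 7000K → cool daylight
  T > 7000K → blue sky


Temperature: 6830K
5600K < 6830K ≤ 7000K → cool daylight
Classification: cool daylight


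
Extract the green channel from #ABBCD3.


Color: #ABBCD3
R = AB = 171
G = BC = 188
B = D3 = 211
Green = 188


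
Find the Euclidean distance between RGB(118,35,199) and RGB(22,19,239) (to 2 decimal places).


d = √[(R₁-R₂)² + (G₁-G₂)² + (B₁-B₂)²]
d = √[(118-22)² + (35-19)² + (199-239)²]
d = √[9216 + 256 + 1600]
d = √11072
d ≈ 105.22


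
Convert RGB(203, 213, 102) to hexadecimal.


R = 203 → CB (hex)
G = 213 → D5 (hex)
B = 102 → 66 (hex)
Hex = #CBD566


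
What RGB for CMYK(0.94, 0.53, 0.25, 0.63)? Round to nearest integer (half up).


R = 255 × (1-C) × (1-K) = 255 × 0.06 × 0.37 = 5.661 → 6
G = 255 × (1-M) × (1-K) = 255 × 0.47 × 0.37 = 44.3445 → 44
B = 255 × (1-Y) × (1-K) = 255 × 0.75 × 0.37 = 70.7625 → 71
= RGB(6, 44, 71)


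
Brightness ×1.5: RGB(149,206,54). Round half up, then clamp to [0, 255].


Multiply each channel by 1.5, round half up, clamp to [0, 255]
R: 149×1.5 = 223.5 → round → 224
G: 206×1.5 = 309 → clamp → 255
B: 54×1.5 = 81
= RGB(224, 255, 81)


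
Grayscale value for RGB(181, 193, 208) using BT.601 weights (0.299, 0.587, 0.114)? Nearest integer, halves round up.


Gray = 0.299×R + 0.587×G + 0.114×B
Gray = 0.299×181 + 0.587×193 + 0.114×208
Gray = 54.119 + 113.291 + 23.712
Gray = 191.122 → round half up → 191
Gray = 191


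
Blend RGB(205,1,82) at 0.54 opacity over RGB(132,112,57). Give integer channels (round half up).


C = α×F + (1-α)×B, with 1-α = 0.46
R: 0.54×205 + 0.46×132 = 110.70 + 60.72 = 171.42 → 171
G: 0.54×1 + 0.46×112 = 0.54 + 51.52 = 52.06 → 52
B: 0.54×82 + 0.46×57 = 44.28 + 26.22 = 70.50 → 71
= RGB(171, 52, 71)


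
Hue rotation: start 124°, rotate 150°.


New hue = (H + rotation) mod 360
New hue = (124 + 150) mod 360
= 274 mod 360
= 274°


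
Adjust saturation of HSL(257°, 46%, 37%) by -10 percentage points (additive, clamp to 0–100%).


Original S = 46%
Adjustment = -10 percentage points
New S = 46 + (-10) = 36
Clamp to [0, 100] → 36
= HSL(257°, 36%, 37%)


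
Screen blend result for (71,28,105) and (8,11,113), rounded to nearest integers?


Screen: C = 255 - (255-A)×(255-B)/255, rounded to nearest integer
R: 255 - (255-71)×(255-8)/255 = 255 - 45448/255 ≈ 255 - 178.227 = 76.773 → 77
G: 255 - (255-28)×(255-11)/255 = 255 - 55388/255 ≈ 255 - 217.208 = 37.792 → 38
B: 255 - (255-105)×(255-113)/255 = 255 - 21300/255 ≈ 255 - 83.529 = 171.471 → 171
= RGB(77, 38, 171)


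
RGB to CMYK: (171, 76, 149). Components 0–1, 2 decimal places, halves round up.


R'=171/255≈0.6706, G'=76/255≈0.2980, B'=149/255≈0.5843
K = 1 - max(R',G',B') = 1 - 171/255 = 84/255 = 0.32941… → 0.33
(1-R'-K)/(1-K) simplifies to (max-R)/max with max = 171:
C = (171-171)/171 = 0/171 = 0 → 0.00
M = (171-76)/171 = 95/171 = 0.55555… → 0.56
Y = (171-149)/171 = 22/171 = 0.12865… → 0.13
= CMYK(0.00, 0.56, 0.13, 0.33)


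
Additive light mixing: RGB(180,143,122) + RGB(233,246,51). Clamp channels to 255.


Additive: each channel = min(255, C₁+C₂)
R: 180+233 = 413 → 255
G: 143+246 = 389 → 255
B: 122+51 = 173 → 173
= RGB(255, 255, 173)


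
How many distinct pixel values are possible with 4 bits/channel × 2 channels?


Total bits = 4 bits/channel × 2 channels = 8 bits
Distinct pixel values = 2^8
= 256 pixel values


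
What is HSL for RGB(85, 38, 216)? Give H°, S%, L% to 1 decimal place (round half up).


Normalize: R'=85/255≈0.3333, G'=38/255≈0.1490, B'=216/255≈0.8471
Max=216/255, Min=38/255, Δ=Max-Min=178/255
L = (Max+Min)/2 = (216+38)/510 = 254/510 = 0.49803… → L = 49.8%
L ≤ 0.5 → S = Δ/(Max+Min) = 178/(216+38) = 178/254 = 0.70078… → S = 70.1%
(the 1/255 factors cancel in S and H, so raw channel differences can be used)
Max is B' → H = 60 × ((R-G)/Δ + 4) = 60 × ((85-38)/178 + 4)
  47/178 + 4 = 0.2640… + 4 = 4.2640…
  H = 60 × 4.2640… = 255.842…° → H = 255.8°
= HSL(255.8°, 70.1%, 49.8%)


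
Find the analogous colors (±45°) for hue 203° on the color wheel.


Base hue: 203°
Left analog: (203 - 45) mod 360 = 158°
Right analog: (203 + 45) mod 360 = 248°
Analogous hues = 158° and 248°


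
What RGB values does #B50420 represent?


B5 → 181 (R)
04 → 4 (G)
20 → 32 (B)
= RGB(181, 4, 32)


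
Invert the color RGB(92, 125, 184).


Invert: (255-R, 255-G, 255-B)
R: 255-92 = 163
G: 255-125 = 130
B: 255-184 = 71
= RGB(163, 130, 71)


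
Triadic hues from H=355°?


Triadic: equally spaced at 120° intervals
H1 = 355°
H2 = (355 + 120) mod 360 = 115°
H3 = (355 + 240) mod 360 = 235°
Triadic = 355°, 115°, 235°


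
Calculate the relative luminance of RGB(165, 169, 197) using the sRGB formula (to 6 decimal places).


Linearize each channel (sRGB transfer function): c = v/255; c_lin = c/12.92 if c ≤ 0.04045, else ((c+0.055)/1.055)^2.4
  R: 165/255 ≈ 0.647059 > 0.04045 → ((0.647059+0.055)/1.055)^2.4 ≈ 0.376262
  G: 169/255 ≈ 0.662745 > 0.04045 → ((0.662745+0.055)/1.055)^2.4 ≈ 0.396755
  B: 197/255 ≈ 0.772549 > 0.04045 → ((0.772549+0.055)/1.055)^2.4 ≈ 0.558340
R_lin = 0.376262, G_lin = 0.396755, B_lin = 0.558340
L = 0.2126×R + 0.7152×G + 0.0722×B
L = 0.2126×0.376262 + 0.7152×0.396755 + 0.0722×0.558340
L ≈ 0.404065


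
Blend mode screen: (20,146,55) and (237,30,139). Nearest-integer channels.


Screen: C = 255 - (255-A)×(255-B)/255, rounded to nearest integer
R: 255 - (255-20)×(255-237)/255 = 255 - 4230/255 ≈ 255 - 16.588 = 238.412 → 238
G: 255 - (255-146)×(255-30)/255 = 255 - 24525/255 ≈ 255 - 96.176 = 158.824 → 159
B: 255 - (255-55)×(255-139)/255 = 255 - 23200/255 ≈ 255 - 90.980 = 164.020 → 164
= RGB(238, 159, 164)


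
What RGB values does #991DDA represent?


99 → 153 (R)
1D → 29 (G)
DA → 218 (B)
= RGB(153, 29, 218)


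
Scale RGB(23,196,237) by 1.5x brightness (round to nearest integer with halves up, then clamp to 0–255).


Multiply each channel by 1.5, round half up, clamp to [0, 255]
R: 23×1.5 = 34.5 → round → 35
G: 196×1.5 = 294 → clamp → 255
B: 237×1.5 = 355.5 → round → 356 → clamp → 255
= RGB(35, 255, 255)


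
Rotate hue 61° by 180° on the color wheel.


New hue = (H + rotation) mod 360
New hue = (61 + 180) mod 360
= 241 mod 360
= 241°


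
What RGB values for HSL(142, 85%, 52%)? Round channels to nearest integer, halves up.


H=142°, S=0.85, L=0.52
C = (1-|2L-1|)×S = (1-|0.04|)×0.85 = 0.816
H' = H/60 = 142/60 ≈ 2.3667; X = C×(1-|H' mod 2 - 1|) = 0.2992
m = L - C/2 = 0.52 - 0.408 = 0.112
Sector ⌊H'⌋ = 2 → (R',G',B') = (0.0, 0.816, 0.2992)
RGB = ((R'+m)×255, (G'+m)×255, (B'+m)×255) = (28.56, 236.64, 104.856)
Round half up → RGB(29, 237, 105)


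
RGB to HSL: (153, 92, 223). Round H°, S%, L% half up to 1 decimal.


Normalize: R'=153/255≈0.6000, G'=92/255≈0.3608, B'=223/255≈0.8745
Max=223/255, Min=92/255, Δ=Max-Min=131/255
L = (Max+Min)/2 = (223+92)/510 = 315/510 = 0.61764… → L = 61.8%
L > 0.5 → S = Δ/(2-Max-Min) = 131/(510-223-92) = 131/195 = 0.67179… → S = 67.2%
(the 1/255 factors cancel in S and H, so raw channel differences can be used)
Max is B' → H = 60 × ((R-G)/Δ + 4) = 60 × ((153-92)/131 + 4)
  61/131 + 4 = 0.4656… + 4 = 4.4656…
  H = 60 × 4.4656… = 267.938…° → H = 267.9°
= HSL(267.9°, 67.2%, 61.8%)


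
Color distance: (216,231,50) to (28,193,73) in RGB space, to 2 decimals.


d = √[(R₁-R₂)² + (G₁-G₂)² + (B₁-B₂)²]
d = √[(216-28)² + (231-193)² + (50-73)²]
d = √[35344 + 1444 + 529]
d = √37317
d ≈ 193.18


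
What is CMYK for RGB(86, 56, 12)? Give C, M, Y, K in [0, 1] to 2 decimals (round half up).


R'=86/255≈0.3373, G'=56/255≈0.2196, B'=12/255≈0.0471
K = 1 - max(R',G',B') = 1 - 86/255 = 169/255 = 0.66274… → 0.66
(1-R'-K)/(1-K) simplifies to (max-R)/max with max = 86:
C = (86-86)/86 = 0/86 = 0 → 0.00
M = (86-56)/86 = 30/86 = 0.34883… → 0.35
Y = (86-12)/86 = 74/86 = 0.86046… → 0.86
= CMYK(0.00, 0.35, 0.86, 0.66)


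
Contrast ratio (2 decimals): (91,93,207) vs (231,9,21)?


Linearize each sRGB channel c=v/255: c/12.92 if c ≤ 0.04045 else ((c+0.055)/1.055)^2.4
L = 0.2126×R_lin + 0.7152×G_lin + 0.0722×B_lin
Color 1 (91,93,207):
  R=91: 91/255≈0.3569 > 0.04045 → ((0.3569+0.055)/1.055)^2.4 ≈ 0.10462
  G=93: 93/255≈0.3647 > 0.04045 → ((0.3647+0.055)/1.055)^2.4 ≈ 0.10946
  B=207: 207/255≈0.8118 > 0.04045 → ((0.8118+0.055)/1.055)^2.4 ≈ 0.62396
  L1 = 0.2126×0.10462 + 0.7152×0.10946 + 0.0722×0.62396 ≈ 0.14558
Color 2 (231,9,21):
  R=231: 231/255≈0.9059 > 0.04045 → ((0.9059+0.055)/1.055)^2.4 ≈ 0.79910
  G=9: 9/255≈0.0353 ≤ 0.04045 → 0.0353/12.92 ≈ 0.00273
  B=21: 21/255≈0.0824 > 0.04045 → ((0.0824+0.055)/1.055)^2.4 ≈ 0.00750
  L2 = 0.2126×0.79910 + 0.7152×0.00273 + 0.0722×0.00750 ≈ 0.17238
Lighter = 0.17238, Darker = 0.14558
Ratio = (L_lighter + 0.05) / (L_darker + 0.05)
Ratio = (0.17238 + 0.05) / (0.14558 + 0.05) = 0.22238 / 0.19558 ≈ 1.1371
Ratio ≈ 1.14:1


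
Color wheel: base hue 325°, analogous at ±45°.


Base hue: 325°
Left analog: (325 - 45) mod 360 = 280°
Right analog: (325 + 45) mod 360 = 10°
Analogous hues = 280° and 10°


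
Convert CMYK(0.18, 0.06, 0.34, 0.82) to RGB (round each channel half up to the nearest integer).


R = 255 × (1-C) × (1-K) = 255 × 0.82 × 0.18 = 37.638 → 38
G = 255 × (1-M) × (1-K) = 255 × 0.94 × 0.18 = 43.146 → 43
B = 255 × (1-Y) × (1-K) = 255 × 0.66 × 0.18 = 30.294 → 30
= RGB(38, 43, 30)


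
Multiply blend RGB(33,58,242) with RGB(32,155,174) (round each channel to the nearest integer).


Multiply: C = A×B/255, rounded to nearest integer
R: 33×32/255 = 1056/255 ≈ 4.141 → 4
G: 58×155/255 = 8990/255 ≈ 35.255 → 35
B: 242×174/255 = 42108/255 ≈ 165.129 → 165
= RGB(4, 35, 165)


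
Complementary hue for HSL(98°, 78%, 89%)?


Complement = opposite side of color wheel = hue + 180°
H' = (98 + 180) mod 360 = 278°
S and L unchanged.
= HSL(278°, 78%, 89%)


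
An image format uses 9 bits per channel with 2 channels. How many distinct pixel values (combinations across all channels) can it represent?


Total bits = 9 bits/channel × 2 channels = 18 bits
Distinct pixel values = 2^18
= 262,144 pixel values


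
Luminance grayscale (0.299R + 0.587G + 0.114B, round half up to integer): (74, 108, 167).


Gray = 0.299×R + 0.587×G + 0.114×B
Gray = 0.299×74 + 0.587×108 + 0.114×167
Gray = 22.126 + 63.396 + 19.038
Gray = 104.560 → round half up → 105
Gray = 105


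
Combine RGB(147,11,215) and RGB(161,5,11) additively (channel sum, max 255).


Additive: each channel = min(255, C₁+C₂)
R: 147+161 = 308 → 255
G: 11+5 = 16 → 16
B: 215+11 = 226 → 226
= RGB(255, 16, 226)


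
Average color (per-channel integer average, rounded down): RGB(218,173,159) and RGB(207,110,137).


Midpoint: each channel = ⌊(C₁+C₂)/2⌋
R: ⌊(218+207)/2⌋ = 212
G: ⌊(173+110)/2⌋ = 141
B: ⌊(159+137)/2⌋ = 148
= RGB(212, 141, 148)


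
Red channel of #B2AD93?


Color: #B2AD93
R = B2 = 178
G = AD = 173
B = 93 = 147
Red = 178


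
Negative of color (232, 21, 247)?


Invert: (255-R, 255-G, 255-B)
R: 255-232 = 23
G: 255-21 = 234
B: 255-247 = 8
= RGB(23, 234, 8)


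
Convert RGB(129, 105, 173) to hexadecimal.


R = 129 → 81 (hex)
G = 105 → 69 (hex)
B = 173 → AD (hex)
Hex = #8169AD


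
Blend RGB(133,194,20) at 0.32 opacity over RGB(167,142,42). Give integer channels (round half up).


C = α×F + (1-α)×B, with 1-α = 0.68
R: 0.32×133 + 0.68×167 = 42.56 + 113.56 = 156.12 → 156
G: 0.32×194 + 0.68×142 = 62.08 + 96.56 = 158.64 → 159
B: 0.32×20 + 0.68×42 = 6.40 + 28.56 = 34.96 → 35
= RGB(156, 159, 35)


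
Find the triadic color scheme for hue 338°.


Triadic: equally spaced at 120° intervals
H1 = 338°
H2 = (338 + 120) mod 360 = 98°
H3 = (338 + 240) mod 360 = 218°
Triadic = 338°, 98°, 218°


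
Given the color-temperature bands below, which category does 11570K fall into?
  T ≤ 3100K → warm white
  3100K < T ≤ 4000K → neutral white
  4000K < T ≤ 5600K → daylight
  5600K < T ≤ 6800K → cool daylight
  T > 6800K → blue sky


Temperature: 11570K
11570K > 6800K → blue sky
Classification: blue sky


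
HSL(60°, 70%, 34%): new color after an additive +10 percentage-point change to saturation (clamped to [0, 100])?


Original S = 70%
Adjustment = +10 percentage points
New S = 70 + (10) = 80
Clamp to [0, 100] → 80
= HSL(60°, 80%, 34%)


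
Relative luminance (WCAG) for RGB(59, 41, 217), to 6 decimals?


Linearize each channel (sRGB transfer function): c = v/255; c_lin = c/12.92 if c ≤ 0.04045, else ((c+0.055)/1.055)^2.4
  R: 59/255 ≈ 0.231373 > 0.04045 → ((0.231373+0.055)/1.055)^2.4 ≈ 0.043735
  G: 41/255 ≈ 0.160784 > 0.04045 → ((0.160784+0.055)/1.055)^2.4 ≈ 0.022174
  B: 217/255 ≈ 0.850980 > 0.04045 → ((0.850980+0.055)/1.055)^2.4 ≈ 0.693872
R_lin = 0.043735, G_lin = 0.022174, B_lin = 0.693872
L = 0.2126×R + 0.7152×G + 0.0722×B
L = 0.2126×0.043735 + 0.7152×0.022174 + 0.0722×0.693872
L ≈ 0.075254


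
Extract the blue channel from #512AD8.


Color: #512AD8
R = 51 = 81
G = 2A = 42
B = D8 = 216
Blue = 216


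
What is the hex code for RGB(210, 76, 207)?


R = 210 → D2 (hex)
G = 76 → 4C (hex)
B = 207 → CF (hex)
Hex = #D24CCF


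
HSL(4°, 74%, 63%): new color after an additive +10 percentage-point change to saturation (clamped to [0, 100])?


Original S = 74%
Adjustment = +10 percentage points
New S = 74 + (10) = 84
Clamp to [0, 100] → 84
= HSL(4°, 84%, 63%)


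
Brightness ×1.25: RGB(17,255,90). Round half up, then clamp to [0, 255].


Multiply each channel by 1.25, round half up, clamp to [0, 255]
R: 17×1.25 = 21.25 → round → 21
G: 255×1.25 = 318.75 → round → 319 → clamp → 255
B: 90×1.25 = 112.5 → round → 113
= RGB(21, 255, 113)
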